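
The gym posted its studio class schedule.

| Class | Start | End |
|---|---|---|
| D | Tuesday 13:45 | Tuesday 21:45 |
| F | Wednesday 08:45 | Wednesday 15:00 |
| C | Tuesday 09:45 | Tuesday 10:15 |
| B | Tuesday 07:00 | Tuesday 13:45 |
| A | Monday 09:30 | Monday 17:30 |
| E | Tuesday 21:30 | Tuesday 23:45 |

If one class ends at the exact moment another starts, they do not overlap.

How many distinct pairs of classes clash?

2

Sorted by start: A, B, C, D, E, F.
B starts after A ends, so nothing later overlaps A either.
C starts before B ends → B and C overlap.
D starts exactly when B ends (back-to-back, no overlap), so nothing later overlaps B either.
D starts after C ends, so nothing later overlaps C either.
E starts before D ends → D and E overlap.
F starts after D ends.
F starts after E ends.
Overlapping pairs: B & C, D & E — 2 in total.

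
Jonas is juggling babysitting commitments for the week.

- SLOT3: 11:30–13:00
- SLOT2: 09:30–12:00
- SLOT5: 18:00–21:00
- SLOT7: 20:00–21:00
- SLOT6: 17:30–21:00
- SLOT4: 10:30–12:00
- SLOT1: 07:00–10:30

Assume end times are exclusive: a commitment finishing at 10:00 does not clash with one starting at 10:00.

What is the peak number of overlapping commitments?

3

Sweep the timeline, counting +1 at each start and −1 at each end (ends before starts at a tie):
07:00 start SLOT1 → 1
09:30 start SLOT2 → 2
10:30 end SLOT1 → 1
10:30 start SLOT4 → 2
11:30 start SLOT3 → 3
12:00 end SLOT2 → 2
12:00 end SLOT4 → 1
13:00 end SLOT3 → 0
17:30 start SLOT6 → 1
18:00 start SLOT5 → 2
20:00 start SLOT7 → 3
21:00 end SLOT5 → 2
21:00 end SLOT6 → 1
21:00 end SLOT7 → 0
Peak is 3, at 11:30 (SLOT2, SLOT3, SLOT4).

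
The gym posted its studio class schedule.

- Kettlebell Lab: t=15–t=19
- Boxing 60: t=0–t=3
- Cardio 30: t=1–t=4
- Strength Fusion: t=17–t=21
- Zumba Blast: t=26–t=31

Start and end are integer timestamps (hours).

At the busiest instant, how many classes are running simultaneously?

2

Sort all start/end points and keep a running count:
t=0 start Boxing 60 → 1
t=1 start Cardio 30 → 2
t=3 end Boxing 60 → 1
t=4 end Cardio 30 → 0
t=15 start Kettlebell Lab → 1
t=17 start Strength Fusion → 2
t=19 end Kettlebell Lab → 1
t=21 end Strength Fusion → 0
t=26 start Zumba Blast → 1
t=31 end Zumba Blast → 0
Peak is 2, at t=1 (Boxing 60, Cardio 30).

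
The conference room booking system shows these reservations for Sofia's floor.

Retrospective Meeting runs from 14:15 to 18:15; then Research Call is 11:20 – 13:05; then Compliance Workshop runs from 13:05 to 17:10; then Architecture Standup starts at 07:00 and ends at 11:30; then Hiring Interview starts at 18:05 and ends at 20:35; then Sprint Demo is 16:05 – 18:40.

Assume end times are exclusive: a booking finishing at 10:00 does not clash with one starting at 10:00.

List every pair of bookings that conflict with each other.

Architecture Standup & Research Call, Compliance Workshop & Retrospective Meeting, Compliance Workshop & Sprint Demo, Hiring Interview & Retrospective Meeting, Hiring Interview & Sprint Demo, Retrospective Meeting & Sprint Demo

Check each pair: they overlap iff neither finishes before the other starts.
Sorted by start: Architecture Standup, Research Call, Compliance Workshop, Retrospective Meeting, Sprint Demo, Hiring Interview.
Research Call starts before Architecture Standup ends → Architecture Standup and Research Call overlap.
Compliance Workshop starts after Architecture Standup ends, so Architecture Standup has no further overlaps.
Compliance Workshop starts exactly when Research Call ends (back-to-back, no overlap), so Research Call has no further overlaps.
Retrospective Meeting starts before Compliance Workshop ends → Compliance Workshop and Retrospective Meeting overlap.
Sprint Demo starts before Compliance Workshop ends → Compliance Workshop and Sprint Demo overlap.
Hiring Interview starts after Compliance Workshop ends.
Sprint Demo starts before Retrospective Meeting ends → Retrospective Meeting and Sprint Demo overlap.
Hiring Interview starts before Retrospective Meeting ends → Retrospective Meeting and Hiring Interview overlap.
Hiring Interview starts before Sprint Demo ends → Sprint Demo and Hiring Interview overlap.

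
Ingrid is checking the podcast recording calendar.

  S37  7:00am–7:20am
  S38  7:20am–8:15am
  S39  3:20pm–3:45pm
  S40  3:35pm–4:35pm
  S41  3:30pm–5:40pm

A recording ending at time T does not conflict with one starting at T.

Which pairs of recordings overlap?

Two intervals overlap when each starts before the other ends.
Sorted by start: S37, S38, S39, S41, S40.
S38 starts exactly when S37 ends (back-to-back, no overlap); S37 is clear from here.
S39 starts after S38 ends; S38 is clear from here.
S41 starts before S39 ends → S39 and S41 overlap.
S40 starts before S39 ends → S39 and S40 overlap.
S40 starts before S41 ends → S41 and S40 overlap.

S39 & S40, S39 & S41, S40 & S41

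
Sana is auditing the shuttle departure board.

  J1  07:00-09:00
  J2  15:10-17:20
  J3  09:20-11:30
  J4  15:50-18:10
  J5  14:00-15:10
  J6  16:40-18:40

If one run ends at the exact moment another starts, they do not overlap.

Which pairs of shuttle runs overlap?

J2 & J4, J2 & J6, J4 & J6

Sorted by start: J1, J3, J5, J2, J4, J6.
J3 starts after J1 ends; J1 is clear from here.
J5 starts after J3 ends; J3 is clear from here.
J2 starts exactly when J5 ends (back-to-back, no overlap); J5 is clear from here.
J4 starts before J2 ends → J2 and J4 overlap.
J6 starts before J2 ends → J2 and J6 overlap.
J6 starts before J4 ends → J4 and J6 overlap.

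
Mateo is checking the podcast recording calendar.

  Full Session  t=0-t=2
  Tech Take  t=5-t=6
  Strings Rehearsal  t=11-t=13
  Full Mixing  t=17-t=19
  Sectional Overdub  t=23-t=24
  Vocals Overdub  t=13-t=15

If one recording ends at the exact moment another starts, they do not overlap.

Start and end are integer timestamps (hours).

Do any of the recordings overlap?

Sorted by start: Full Session, Tech Take, Strings Rehearsal, Vocals Overdub, Full Mixing, Sectional Overdub.
Tech Take starts after Full Session ends, so Full Session has no further overlaps.
Strings Rehearsal starts after Tech Take ends, so Tech Take has no further overlaps.
Vocals Overdub starts exactly when Strings Rehearsal ends (back-to-back, no overlap), so Strings Rehearsal has no further overlaps.
Full Mixing starts after Vocals Overdub ends, so Vocals Overdub has no further overlaps.
Sectional Overdub starts after Full Mixing ends.
Every pair is clear; the schedule has no overlaps.

No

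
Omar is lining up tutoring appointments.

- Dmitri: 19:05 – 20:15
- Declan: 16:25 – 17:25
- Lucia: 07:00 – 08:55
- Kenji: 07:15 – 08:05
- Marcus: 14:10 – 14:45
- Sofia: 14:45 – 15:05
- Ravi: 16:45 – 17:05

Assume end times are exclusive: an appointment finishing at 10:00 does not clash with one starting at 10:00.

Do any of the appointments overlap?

Sorted by start: Lucia, Kenji, Marcus, Sofia, Declan, Ravi, Dmitri.
Kenji starts before Lucia ends → Lucia and Kenji overlap.
That's a conflict, so the schedule is not conflict-free.

Yes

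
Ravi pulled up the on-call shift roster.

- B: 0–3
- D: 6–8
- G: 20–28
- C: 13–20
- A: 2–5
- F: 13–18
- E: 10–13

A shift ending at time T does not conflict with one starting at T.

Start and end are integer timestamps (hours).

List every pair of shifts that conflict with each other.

A & B, C & F

Sorted by start: B, A, D, E, C, F, G.
A starts before B ends → B and A overlap.
D starts after B ends, so nothing later overlaps B either.
D starts after A ends, so nothing later overlaps A either.
E starts after D ends, so nothing later overlaps D either.
C starts exactly when E ends (back-to-back, no overlap), so nothing later overlaps E either.
F starts before C ends → C and F overlap.
G starts exactly when C ends (back-to-back, no overlap).
G starts after F ends.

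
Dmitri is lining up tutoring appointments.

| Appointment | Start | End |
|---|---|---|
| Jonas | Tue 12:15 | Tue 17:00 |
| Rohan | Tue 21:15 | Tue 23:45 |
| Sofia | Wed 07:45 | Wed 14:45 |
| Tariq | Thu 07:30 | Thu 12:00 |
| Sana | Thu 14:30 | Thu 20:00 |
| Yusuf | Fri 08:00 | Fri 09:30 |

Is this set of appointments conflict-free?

Yes

Sorted by start: Jonas, Rohan, Sofia, Tariq, Sana, Yusuf.
Rohan starts after Jonas ends, so nothing later overlaps Jonas either.
Sofia starts after Rohan ends, so nothing later overlaps Rohan either.
Tariq starts after Sofia ends, so nothing later overlaps Sofia either.
Sana starts after Tariq ends, so nothing later overlaps Tariq either.
Yusuf starts after Sana ends.
Every pair is clear; the schedule has no overlaps.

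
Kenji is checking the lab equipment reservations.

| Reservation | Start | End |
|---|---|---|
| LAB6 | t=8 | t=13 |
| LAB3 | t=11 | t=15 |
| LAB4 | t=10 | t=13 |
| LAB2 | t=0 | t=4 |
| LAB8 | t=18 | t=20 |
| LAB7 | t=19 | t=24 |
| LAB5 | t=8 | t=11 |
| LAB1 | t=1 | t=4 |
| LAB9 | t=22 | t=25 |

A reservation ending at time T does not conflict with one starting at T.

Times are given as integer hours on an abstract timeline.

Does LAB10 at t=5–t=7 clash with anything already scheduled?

LAB2: ends t=4 at or before LAB10 starts t=5 → clear.
LAB1: ends t=4 at or before LAB10 starts t=5 → clear.
LAB5: starts t=8 at or after LAB10 ends t=7 → clear.
LAB6: starts t=8 at or after LAB10 ends t=7 → clear.
LAB4: starts t=10 at or after LAB10 ends t=7 → clear.
LAB3: starts t=11 at or after LAB10 ends t=7 → clear.
LAB8: starts t=18 at or after LAB10 ends t=7 → clear.
LAB7: starts t=19 at or after LAB10 ends t=7 → clear.
LAB9: starts t=22 at or after LAB10 ends t=7 → clear.

No — it doesn't clash with anything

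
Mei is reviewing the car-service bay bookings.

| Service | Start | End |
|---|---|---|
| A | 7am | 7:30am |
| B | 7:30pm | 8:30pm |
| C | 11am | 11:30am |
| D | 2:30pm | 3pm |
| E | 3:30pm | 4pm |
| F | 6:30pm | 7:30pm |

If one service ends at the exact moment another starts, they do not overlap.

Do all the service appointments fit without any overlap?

Yes

Two intervals overlap when each starts before the other ends.
Sorted by start: A, C, D, E, F, B.
C starts after A ends, so nothing later overlaps A either.
D starts after C ends, so nothing later overlaps C either.
E starts after D ends, so nothing later overlaps D either.
F starts after E ends, so nothing later overlaps E either.
B starts exactly when F ends (back-to-back, no overlap).
Every pair is clear; the schedule has no overlaps.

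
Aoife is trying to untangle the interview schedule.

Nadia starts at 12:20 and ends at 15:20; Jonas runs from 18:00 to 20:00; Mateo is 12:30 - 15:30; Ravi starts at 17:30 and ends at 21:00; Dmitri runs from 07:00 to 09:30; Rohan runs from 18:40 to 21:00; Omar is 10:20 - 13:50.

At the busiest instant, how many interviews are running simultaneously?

3

Sweep the timeline, counting +1 at each start and −1 at each end (ends before starts at a tie):
07:00 start Dmitri → 1
09:30 end Dmitri → 0
10:20 start Omar → 1
12:20 start Nadia → 2
12:30 start Mateo → 3
13:50 end Omar → 2
15:20 end Nadia → 1
15:30 end Mateo → 0
17:30 start Ravi → 1
18:00 start Jonas → 2
18:40 start Rohan → 3
20:00 end Jonas → 2
21:00 end Ravi → 1
21:00 end Rohan → 0
Peak is 3, at 12:30 (Mateo, Nadia, Omar).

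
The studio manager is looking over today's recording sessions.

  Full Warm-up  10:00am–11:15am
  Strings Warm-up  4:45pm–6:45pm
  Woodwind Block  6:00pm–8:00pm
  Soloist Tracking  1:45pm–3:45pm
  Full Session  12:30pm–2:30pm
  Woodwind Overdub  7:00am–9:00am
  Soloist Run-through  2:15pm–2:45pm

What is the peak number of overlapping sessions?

Walk through starts and ends in time order (an end at T is processed before a start at T):
7:00am start Woodwind Overdub → 1
9:00am end Woodwind Overdub → 0
10:00am start Full Warm-up → 1
11:15am end Full Warm-up → 0
12:30pm start Full Session → 1
1:45pm start Soloist Tracking → 2
2:15pm start Soloist Run-through → 3
2:30pm end Full Session → 2
2:45pm end Soloist Run-through → 1
3:45pm end Soloist Tracking → 0
4:45pm start Strings Warm-up → 1
6:00pm start Woodwind Block → 2
6:45pm end Strings Warm-up → 1
8:00pm end Woodwind Block → 0
Peak is 3, at 2:15pm (Full Session, Soloist Run-through, Soloist Tracking).

3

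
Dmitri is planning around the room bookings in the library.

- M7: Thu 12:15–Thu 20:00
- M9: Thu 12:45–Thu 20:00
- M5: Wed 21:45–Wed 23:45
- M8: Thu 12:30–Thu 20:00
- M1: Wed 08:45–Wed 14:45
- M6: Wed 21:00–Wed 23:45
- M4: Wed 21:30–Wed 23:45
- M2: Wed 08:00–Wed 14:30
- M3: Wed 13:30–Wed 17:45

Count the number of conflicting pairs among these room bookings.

Sorted by start: M2, M1, M3, M6, M4, M5, M7, M8, M9.
M1 starts before M2 ends → M2 and M1 overlap.
M3 starts before M2 ends → M2 and M3 overlap.
M6 starts after M2 ends, so nothing later overlaps M2 either.
M3 starts before M1 ends → M1 and M3 overlap.
M6 starts after M1 ends, so nothing later overlaps M1 either.
M6 starts after M3 ends, so nothing later overlaps M3 either.
M4 starts before M6 ends → M6 and M4 overlap.
M5 starts before M6 ends → M6 and M5 overlap.
M7 starts after M6 ends, so nothing later overlaps M6 either.
M5 starts before M4 ends → M4 and M5 overlap.
M7 starts after M4 ends, so nothing later overlaps M4 either.
M7 starts after M5 ends, so nothing later overlaps M5 either.
M8 starts before M7 ends → M7 and M8 overlap.
M9 starts before M7 ends → M7 and M9 overlap.
M9 starts before M8 ends → M8 and M9 overlap.
Overlapping pairs: M1 & M2, M1 & M3, M2 & M3, M4 & M5, M4 & M6, M5 & M6, M7 & M8, M7 & M9, M8 & M9 — 9 in total.

9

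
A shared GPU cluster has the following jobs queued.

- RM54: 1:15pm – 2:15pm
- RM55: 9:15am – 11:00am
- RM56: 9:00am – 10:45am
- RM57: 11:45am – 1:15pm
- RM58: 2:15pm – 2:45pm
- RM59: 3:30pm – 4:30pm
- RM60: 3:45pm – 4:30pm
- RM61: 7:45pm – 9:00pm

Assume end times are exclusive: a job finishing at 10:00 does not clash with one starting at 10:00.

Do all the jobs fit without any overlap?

Check each pair: they overlap iff neither finishes before the other starts.
Sorted by start: RM56, RM55, RM57, RM54, RM58, RM59, RM60, RM61.
RM55 starts before RM56 ends → RM56 and RM55 overlap.
That's a conflict, so the schedule is not conflict-free.

No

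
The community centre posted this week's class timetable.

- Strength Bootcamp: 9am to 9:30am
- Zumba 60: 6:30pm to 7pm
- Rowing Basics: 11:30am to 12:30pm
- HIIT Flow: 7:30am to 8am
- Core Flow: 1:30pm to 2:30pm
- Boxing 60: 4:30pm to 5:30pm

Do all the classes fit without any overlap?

Yes

Check each pair: they overlap iff neither finishes before the other starts.
Sorted by start: HIIT Flow, Strength Bootcamp, Rowing Basics, Core Flow, Boxing 60, Zumba 60.
Strength Bootcamp starts after HIIT Flow ends, so HIIT Flow has no further overlaps.
Rowing Basics starts after Strength Bootcamp ends, so Strength Bootcamp has no further overlaps.
Core Flow starts after Rowing Basics ends, so Rowing Basics has no further overlaps.
Boxing 60 starts after Core Flow ends, so Core Flow has no further overlaps.
Zumba 60 starts after Boxing 60 ends.
Every pair is clear; the schedule has no overlaps.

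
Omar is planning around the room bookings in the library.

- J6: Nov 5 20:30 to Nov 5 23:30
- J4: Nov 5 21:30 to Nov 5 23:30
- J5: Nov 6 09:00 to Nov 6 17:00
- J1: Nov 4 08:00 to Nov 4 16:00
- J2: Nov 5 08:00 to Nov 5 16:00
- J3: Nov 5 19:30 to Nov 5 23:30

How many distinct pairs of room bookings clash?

3

Sorted by start: J1, J2, J3, J6, J4, J5.
J2 starts after J1 ends, so J1 has no further overlaps.
J3 starts after J2 ends, so J2 has no further overlaps.
J6 starts before J3 ends → J3 and J6 overlap.
J4 starts before J3 ends → J3 and J4 overlap.
J5 starts after J3 ends.
J4 starts before J6 ends → J6 and J4 overlap.
J5 starts after J6 ends.
J5 starts after J4 ends.
Overlapping pairs: J3 & J4, J3 & J6, J4 & J6 — 3 in total.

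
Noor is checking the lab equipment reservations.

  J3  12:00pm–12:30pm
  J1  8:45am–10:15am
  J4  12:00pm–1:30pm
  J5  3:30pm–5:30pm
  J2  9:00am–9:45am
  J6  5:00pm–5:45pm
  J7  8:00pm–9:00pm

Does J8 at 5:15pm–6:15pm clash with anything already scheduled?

Yes — it overlaps J5, J6

J1: ends 10:15am at or before J8 starts 5:15pm → clear.
J2: ends 9:45am at or before J8 starts 5:15pm → clear.
J3: ends 12:30pm at or before J8 starts 5:15pm → clear.
J4: ends 1:30pm at or before J8 starts 5:15pm → clear.
J5: starts 3:30pm before J8 ends 6:15pm, and ends 5:30pm after J8 starts 5:15pm → overlap.
J6: starts 5:00pm before J8 ends 6:15pm, and ends 5:45pm after J8 starts 5:15pm → overlap.
J7: starts 8:00pm at or after J8 ends 6:15pm → clear.
J8 overlaps J5, J6.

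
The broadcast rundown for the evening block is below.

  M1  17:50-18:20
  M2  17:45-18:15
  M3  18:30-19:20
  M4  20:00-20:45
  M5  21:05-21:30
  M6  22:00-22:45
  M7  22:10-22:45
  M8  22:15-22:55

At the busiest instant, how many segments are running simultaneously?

Sweep the timeline, counting +1 at each start and −1 at each end (ends before starts at a tie):
17:45 start M2 → 1
17:50 start M1 → 2
18:15 end M2 → 1
18:20 end M1 → 0
18:30 start M3 → 1
19:20 end M3 → 0
20:00 start M4 → 1
20:45 end M4 → 0
21:05 start M5 → 1
21:30 end M5 → 0
22:00 start M6 → 1
22:10 start M7 → 2
22:15 start M8 → 3
22:45 end M6 → 2
22:45 end M7 → 1
22:55 end M8 → 0
Peak is 3, at 22:15 (M6, M7, M8).

3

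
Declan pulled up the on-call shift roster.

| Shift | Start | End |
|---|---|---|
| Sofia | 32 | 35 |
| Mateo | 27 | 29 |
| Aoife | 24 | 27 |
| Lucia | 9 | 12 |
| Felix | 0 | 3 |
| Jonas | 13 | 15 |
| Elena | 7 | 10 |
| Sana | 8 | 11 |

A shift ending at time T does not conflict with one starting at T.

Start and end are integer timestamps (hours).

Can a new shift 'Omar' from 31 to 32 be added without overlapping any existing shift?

Yes — the slot is free

Felix: ends 3 at or before Omar starts 31 → clear.
Elena: ends 10 at or before Omar starts 31 → clear.
Sana: ends 11 at or before Omar starts 31 → clear.
Lucia: ends 12 at or before Omar starts 31 → clear.
Jonas: ends 15 at or before Omar starts 31 → clear.
Aoife: ends 27 at or before Omar starts 31 → clear.
Mateo: ends 29 at or before Omar starts 31 → clear.
Sofia: starts 32 at or after Omar ends 32 → clear.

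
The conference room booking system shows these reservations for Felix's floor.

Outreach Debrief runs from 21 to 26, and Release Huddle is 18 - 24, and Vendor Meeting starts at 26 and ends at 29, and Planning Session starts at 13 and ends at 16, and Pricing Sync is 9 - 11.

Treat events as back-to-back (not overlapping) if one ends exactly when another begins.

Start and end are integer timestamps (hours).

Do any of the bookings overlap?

Yes

Sorted by start: Pricing Sync, Planning Session, Release Huddle, Outreach Debrief, Vendor Meeting.
Planning Session starts after Pricing Sync ends, so nothing later overlaps Pricing Sync either.
Release Huddle starts after Planning Session ends, so nothing later overlaps Planning Session either.
Outreach Debrief starts before Release Huddle ends → Release Huddle and Outreach Debrief overlap.
That's a conflict, so the schedule is not conflict-free.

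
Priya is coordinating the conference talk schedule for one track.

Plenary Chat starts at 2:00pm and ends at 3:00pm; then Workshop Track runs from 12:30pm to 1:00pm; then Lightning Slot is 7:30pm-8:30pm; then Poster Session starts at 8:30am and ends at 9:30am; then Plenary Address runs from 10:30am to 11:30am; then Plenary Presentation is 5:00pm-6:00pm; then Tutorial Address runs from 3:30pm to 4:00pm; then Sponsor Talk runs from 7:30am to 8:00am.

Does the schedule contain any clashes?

No

Sorted by start: Sponsor Talk, Poster Session, Plenary Address, Workshop Track, Plenary Chat, Tutorial Address, Plenary Presentation, Lightning Slot.
Poster Session starts after Sponsor Talk ends, so Sponsor Talk has no further overlaps.
Plenary Address starts after Poster Session ends, so Poster Session has no further overlaps.
Workshop Track starts after Plenary Address ends, so Plenary Address has no further overlaps.
Plenary Chat starts after Workshop Track ends, so Workshop Track has no further overlaps.
Tutorial Address starts after Plenary Chat ends, so Plenary Chat has no further overlaps.
Plenary Presentation starts after Tutorial Address ends, so Tutorial Address has no further overlaps.
Lightning Slot starts after Plenary Presentation ends.
Every pair is clear; the schedule has no overlaps.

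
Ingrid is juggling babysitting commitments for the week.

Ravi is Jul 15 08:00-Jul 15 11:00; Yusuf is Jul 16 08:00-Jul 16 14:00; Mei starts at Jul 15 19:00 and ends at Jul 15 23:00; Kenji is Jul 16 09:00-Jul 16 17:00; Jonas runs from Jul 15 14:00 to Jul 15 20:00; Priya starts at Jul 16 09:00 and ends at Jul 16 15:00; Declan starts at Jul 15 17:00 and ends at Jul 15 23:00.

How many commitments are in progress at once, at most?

Sweep the timeline, counting +1 at each start and −1 at each end (ends before starts at a tie):
Jul 15 08:00 start Ravi → 1
Jul 15 11:00 end Ravi → 0
Jul 15 14:00 start Jonas → 1
Jul 15 17:00 start Declan → 2
Jul 15 19:00 start Mei → 3
Jul 15 20:00 end Jonas → 2
Jul 15 23:00 end Declan → 1
Jul 15 23:00 end Mei → 0
Jul 16 08:00 start Yusuf → 1
Jul 16 09:00 start Kenji → 2
Jul 16 09:00 start Priya → 3
Jul 16 14:00 end Yusuf → 2
Jul 16 15:00 end Priya → 1
Jul 16 17:00 end Kenji → 0
Peak is 3, at Jul 15 19:00 (Declan, Jonas, Mei).

3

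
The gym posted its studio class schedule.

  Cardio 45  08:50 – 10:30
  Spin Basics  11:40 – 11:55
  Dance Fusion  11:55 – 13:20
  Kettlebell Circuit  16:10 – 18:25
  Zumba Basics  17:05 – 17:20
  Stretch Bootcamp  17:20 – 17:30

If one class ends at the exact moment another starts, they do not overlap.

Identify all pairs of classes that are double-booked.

Sorted by start: Cardio 45, Spin Basics, Dance Fusion, Kettlebell Circuit, Zumba Basics, Stretch Bootcamp.
Spin Basics starts after Cardio 45 ends, so nothing later overlaps Cardio 45 either.
Dance Fusion starts exactly when Spin Basics ends (back-to-back, no overlap), so nothing later overlaps Spin Basics either.
Kettlebell Circuit starts after Dance Fusion ends, so nothing later overlaps Dance Fusion either.
Zumba Basics starts before Kettlebell Circuit ends → Kettlebell Circuit and Zumba Basics overlap.
Stretch Bootcamp starts before Kettlebell Circuit ends → Kettlebell Circuit and Stretch Bootcamp overlap.
Stretch Bootcamp starts exactly when Zumba Basics ends (back-to-back, no overlap).

Kettlebell Circuit & Stretch Bootcamp, Kettlebell Circuit & Zumba Basics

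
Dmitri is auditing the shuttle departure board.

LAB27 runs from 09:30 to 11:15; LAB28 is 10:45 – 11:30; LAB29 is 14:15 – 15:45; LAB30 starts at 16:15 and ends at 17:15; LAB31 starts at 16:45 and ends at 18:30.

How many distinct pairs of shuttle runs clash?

2

Sorted by start: LAB27, LAB28, LAB29, LAB30, LAB31.
LAB28 starts before LAB27 ends → LAB27 and LAB28 overlap.
LAB29 starts after LAB27 ends; LAB27 is clear from here.
LAB29 starts after LAB28 ends; LAB28 is clear from here.
LAB30 starts after LAB29 ends; LAB29 is clear from here.
LAB31 starts before LAB30 ends → LAB30 and LAB31 overlap.
Overlapping pairs: LAB27 & LAB28, LAB30 & LAB31 — 2 in total.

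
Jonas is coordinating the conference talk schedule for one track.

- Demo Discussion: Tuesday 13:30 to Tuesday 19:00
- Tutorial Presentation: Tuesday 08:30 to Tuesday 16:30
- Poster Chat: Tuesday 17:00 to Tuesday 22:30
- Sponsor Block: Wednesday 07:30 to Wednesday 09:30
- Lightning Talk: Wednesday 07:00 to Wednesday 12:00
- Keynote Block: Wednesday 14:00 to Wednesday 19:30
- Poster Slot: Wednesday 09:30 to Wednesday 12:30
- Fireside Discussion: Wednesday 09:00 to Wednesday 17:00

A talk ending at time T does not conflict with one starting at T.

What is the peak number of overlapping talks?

Sweep the timeline, counting +1 at each start and −1 at each end (ends before starts at a tie):
Tuesday 08:30 start Tutorial Presentation → 1
Tuesday 13:30 start Demo Discussion → 2
Tuesday 16:30 end Tutorial Presentation → 1
Tuesday 17:00 start Poster Chat → 2
Tuesday 19:00 end Demo Discussion → 1
Tuesday 22:30 end Poster Chat → 0
Wednesday 07:00 start Lightning Talk → 1
Wednesday 07:30 start Sponsor Block → 2
Wednesday 09:00 start Fireside Discussion → 3
Wednesday 09:30 end Sponsor Block → 2
Wednesday 09:30 start Poster Slot → 3
Wednesday 12:00 end Lightning Talk → 2
Wednesday 12:30 end Poster Slot → 1
Wednesday 14:00 start Keynote Block → 2
Wednesday 17:00 end Fireside Discussion → 1
Wednesday 19:30 end Keynote Block → 0
Peak is 3, at Wednesday 09:00 (Fireside Discussion, Lightning Talk, Sponsor Block).

3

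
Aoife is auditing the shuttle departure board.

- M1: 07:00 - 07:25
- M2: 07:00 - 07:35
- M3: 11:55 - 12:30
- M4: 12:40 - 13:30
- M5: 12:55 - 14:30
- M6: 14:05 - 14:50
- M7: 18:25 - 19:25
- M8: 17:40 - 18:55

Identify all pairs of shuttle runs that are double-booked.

M1 & M2, M4 & M5, M5 & M6, M7 & M8

Sorted by start: M1, M2, M3, M4, M5, M6, M8, M7.
M2 starts before M1 ends → M1 and M2 overlap.
M3 starts after M1 ends, so M1 has no further overlaps.
M3 starts after M2 ends, so M2 has no further overlaps.
M4 starts after M3 ends, so M3 has no further overlaps.
M5 starts before M4 ends → M4 and M5 overlap.
M6 starts after M4 ends, so M4 has no further overlaps.
M6 starts before M5 ends → M5 and M6 overlap.
M8 starts after M5 ends, so M5 has no further overlaps.
M8 starts after M6 ends, so M6 has no further overlaps.
M7 starts before M8 ends → M8 and M7 overlap.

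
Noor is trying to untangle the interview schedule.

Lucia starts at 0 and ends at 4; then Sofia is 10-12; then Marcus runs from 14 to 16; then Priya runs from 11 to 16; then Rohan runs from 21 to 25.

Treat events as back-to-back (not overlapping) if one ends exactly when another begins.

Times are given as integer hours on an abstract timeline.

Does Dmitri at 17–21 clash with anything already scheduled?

Lucia: ends 4 at or before Dmitri starts 17 → clear.
Sofia: ends 12 at or before Dmitri starts 17 → clear.
Priya: ends 16 at or before Dmitri starts 17 → clear.
Marcus: ends 16 at or before Dmitri starts 17 → clear.
Rohan: starts 21 at or after Dmitri ends 21 → clear.

No — it doesn't clash with anything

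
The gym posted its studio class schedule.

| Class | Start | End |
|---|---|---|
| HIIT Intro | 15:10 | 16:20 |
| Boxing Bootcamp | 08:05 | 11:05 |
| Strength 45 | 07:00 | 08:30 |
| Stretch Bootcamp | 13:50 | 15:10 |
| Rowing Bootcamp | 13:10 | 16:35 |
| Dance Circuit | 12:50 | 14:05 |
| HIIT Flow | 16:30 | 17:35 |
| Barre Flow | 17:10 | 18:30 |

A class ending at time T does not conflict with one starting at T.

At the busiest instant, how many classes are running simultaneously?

3

Sweep the timeline, counting +1 at each start and −1 at each end (ends before starts at a tie):
07:00 start Strength 45 → 1
08:05 start Boxing Bootcamp → 2
08:30 end Strength 45 → 1
11:05 end Boxing Bootcamp → 0
12:50 start Dance Circuit → 1
13:10 start Rowing Bootcamp → 2
13:50 start Stretch Bootcamp → 3
14:05 end Dance Circuit → 2
15:10 end Stretch Bootcamp → 1
15:10 start HIIT Intro → 2
16:20 end HIIT Intro → 1
16:30 start HIIT Flow → 2
16:35 end Rowing Bootcamp → 1
17:10 start Barre Flow → 2
17:35 end HIIT Flow → 1
18:30 end Barre Flow → 0
Peak is 3, at 13:50 (Dance Circuit, Rowing Bootcamp, Stretch Bootcamp).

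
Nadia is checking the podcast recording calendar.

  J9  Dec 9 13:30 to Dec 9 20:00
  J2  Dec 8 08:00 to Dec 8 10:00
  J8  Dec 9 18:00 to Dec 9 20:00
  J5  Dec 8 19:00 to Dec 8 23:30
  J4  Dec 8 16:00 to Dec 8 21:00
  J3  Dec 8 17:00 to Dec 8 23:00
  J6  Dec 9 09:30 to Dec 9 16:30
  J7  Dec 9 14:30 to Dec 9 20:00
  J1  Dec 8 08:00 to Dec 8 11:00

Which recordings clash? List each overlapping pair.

J1 & J2, J3 & J4, J3 & J5, J4 & J5, J6 & J7, J6 & J9, J7 & J8, J7 & J9, J8 & J9

Sorted by start: J1, J2, J4, J3, J5, J6, J9, J7, J8.
J2 starts before J1 ends → J1 and J2 overlap.
J4 starts after J1 ends, so nothing later overlaps J1 either.
J4 starts after J2 ends, so nothing later overlaps J2 either.
J3 starts before J4 ends → J4 and J3 overlap.
J5 starts before J4 ends → J4 and J5 overlap.
J6 starts after J4 ends, so nothing later overlaps J4 either.
J5 starts before J3 ends → J3 and J5 overlap.
J6 starts after J3 ends, so nothing later overlaps J3 either.
J6 starts after J5 ends, so nothing later overlaps J5 either.
J9 starts before J6 ends → J6 and J9 overlap.
J7 starts before J6 ends → J6 and J7 overlap.
J8 starts after J6 ends.
J7 starts before J9 ends → J9 and J7 overlap.
J8 starts before J9 ends → J9 and J8 overlap.
J8 starts before J7 ends → J7 and J8 overlap.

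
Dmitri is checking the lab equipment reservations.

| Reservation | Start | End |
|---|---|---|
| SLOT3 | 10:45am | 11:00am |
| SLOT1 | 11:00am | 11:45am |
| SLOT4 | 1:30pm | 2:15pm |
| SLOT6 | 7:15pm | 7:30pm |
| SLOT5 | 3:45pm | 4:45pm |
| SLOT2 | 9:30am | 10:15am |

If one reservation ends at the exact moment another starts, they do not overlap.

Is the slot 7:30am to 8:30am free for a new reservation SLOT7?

Yes — the slot is free

SLOT2: starts 9:30am at or after SLOT7 ends 8:30am → clear.
SLOT3: starts 10:45am at or after SLOT7 ends 8:30am → clear.
SLOT1: starts 11:00am at or after SLOT7 ends 8:30am → clear.
SLOT4: starts 1:30pm at or after SLOT7 ends 8:30am → clear.
SLOT5: starts 3:45pm at or after SLOT7 ends 8:30am → clear.
SLOT6: starts 7:15pm at or after SLOT7 ends 8:30am → clear.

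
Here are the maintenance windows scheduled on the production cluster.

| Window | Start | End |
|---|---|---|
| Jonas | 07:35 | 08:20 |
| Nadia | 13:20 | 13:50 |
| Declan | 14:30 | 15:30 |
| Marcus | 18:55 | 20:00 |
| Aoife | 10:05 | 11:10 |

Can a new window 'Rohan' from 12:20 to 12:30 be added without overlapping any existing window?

Yes — the slot is free

Jonas: ends 08:20 at or before Rohan starts 12:20 → clear.
Aoife: ends 11:10 at or before Rohan starts 12:20 → clear.
Nadia: starts 13:20 at or after Rohan ends 12:30 → clear.
Declan: starts 14:30 at or after Rohan ends 12:30 → clear.
Marcus: starts 18:55 at or after Rohan ends 12:30 → clear.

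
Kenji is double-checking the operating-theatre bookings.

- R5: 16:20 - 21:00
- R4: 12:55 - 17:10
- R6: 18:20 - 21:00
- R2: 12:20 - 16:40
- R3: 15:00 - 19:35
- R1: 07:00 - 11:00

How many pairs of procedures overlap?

8

Sorted by start: R1, R2, R4, R3, R5, R6.
R2 starts after R1 ends, so nothing later overlaps R1 either.
R4 starts before R2 ends → R2 and R4 overlap.
R3 starts before R2 ends → R2 and R3 overlap.
R5 starts before R2 ends → R2 and R5 overlap.
R6 starts after R2 ends.
R3 starts before R4 ends → R4 and R3 overlap.
R5 starts before R4 ends → R4 and R5 overlap.
R6 starts after R4 ends.
R5 starts before R3 ends → R3 and R5 overlap.
R6 starts before R3 ends → R3 and R6 overlap.
R6 starts before R5 ends → R5 and R6 overlap.
Overlapping pairs: R2 & R3, R2 & R4, R2 & R5, R3 & R4, R3 & R5, R3 & R6, R4 & R5, R5 & R6 — 8 in total.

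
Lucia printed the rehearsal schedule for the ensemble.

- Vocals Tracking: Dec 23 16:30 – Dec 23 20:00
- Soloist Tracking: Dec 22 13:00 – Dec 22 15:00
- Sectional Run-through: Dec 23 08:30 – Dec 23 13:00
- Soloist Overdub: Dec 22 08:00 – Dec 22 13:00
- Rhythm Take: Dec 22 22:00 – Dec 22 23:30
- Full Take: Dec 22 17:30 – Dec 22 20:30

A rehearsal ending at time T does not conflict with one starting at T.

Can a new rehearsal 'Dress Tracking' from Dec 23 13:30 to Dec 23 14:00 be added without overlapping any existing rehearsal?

Yes — the slot is free

Soloist Overdub: ends Dec 22 13:00 at or before Dress Tracking starts Dec 23 13:30 → clear.
Soloist Tracking: ends Dec 22 15:00 at or before Dress Tracking starts Dec 23 13:30 → clear.
Full Take: ends Dec 22 20:30 at or before Dress Tracking starts Dec 23 13:30 → clear.
Rhythm Take: ends Dec 22 23:30 at or before Dress Tracking starts Dec 23 13:30 → clear.
Sectional Run-through: ends Dec 23 13:00 at or before Dress Tracking starts Dec 23 13:30 → clear.
Vocals Tracking: starts Dec 23 16:30 at or after Dress Tracking ends Dec 23 14:00 → clear.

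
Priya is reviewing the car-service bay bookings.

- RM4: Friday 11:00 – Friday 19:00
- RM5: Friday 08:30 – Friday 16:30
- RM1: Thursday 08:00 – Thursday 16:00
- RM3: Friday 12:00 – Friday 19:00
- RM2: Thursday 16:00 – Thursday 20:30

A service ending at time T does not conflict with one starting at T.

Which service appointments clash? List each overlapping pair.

Two intervals overlap when each starts before the other ends.
Sorted by start: RM1, RM2, RM5, RM4, RM3.
RM2 starts exactly when RM1 ends (back-to-back, no overlap), so nothing later overlaps RM1 either.
RM5 starts after RM2 ends, so nothing later overlaps RM2 either.
RM4 starts before RM5 ends → RM5 and RM4 overlap.
RM3 starts before RM5 ends → RM5 and RM3 overlap.
RM3 starts before RM4 ends → RM4 and RM3 overlap.

RM3 & RM4, RM3 & RM5, RM4 & RM5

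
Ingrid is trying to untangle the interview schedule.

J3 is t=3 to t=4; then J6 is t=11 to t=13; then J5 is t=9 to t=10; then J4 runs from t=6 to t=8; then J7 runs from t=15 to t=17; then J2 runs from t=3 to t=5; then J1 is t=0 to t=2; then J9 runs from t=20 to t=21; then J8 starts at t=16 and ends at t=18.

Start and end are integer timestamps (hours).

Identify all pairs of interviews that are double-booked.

J2 & J3, J7 & J8

Sorted by start: J1, J2, J3, J4, J5, J6, J7, J8, J9.
J2 starts after J1 ends, so nothing later overlaps J1 either.
J3 starts before J2 ends → J2 and J3 overlap.
J4 starts after J2 ends, so nothing later overlaps J2 either.
J4 starts after J3 ends, so nothing later overlaps J3 either.
J5 starts after J4 ends, so nothing later overlaps J4 either.
J6 starts after J5 ends, so nothing later overlaps J5 either.
J7 starts after J6 ends, so nothing later overlaps J6 either.
J8 starts before J7 ends → J7 and J8 overlap.
J9 starts after J7 ends.
J9 starts after J8 ends.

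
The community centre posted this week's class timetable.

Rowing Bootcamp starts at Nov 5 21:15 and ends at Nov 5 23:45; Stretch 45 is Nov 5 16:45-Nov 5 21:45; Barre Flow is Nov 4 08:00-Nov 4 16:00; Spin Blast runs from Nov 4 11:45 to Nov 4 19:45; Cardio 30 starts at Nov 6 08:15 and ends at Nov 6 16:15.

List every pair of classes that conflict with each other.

Barre Flow & Spin Blast, Rowing Bootcamp & Stretch 45

Sorted by start: Barre Flow, Spin Blast, Stretch 45, Rowing Bootcamp, Cardio 30.
Spin Blast starts before Barre Flow ends → Barre Flow and Spin Blast overlap.
Stretch 45 starts after Barre Flow ends, so nothing later overlaps Barre Flow either.
Stretch 45 starts after Spin Blast ends, so nothing later overlaps Spin Blast either.
Rowing Bootcamp starts before Stretch 45 ends → Stretch 45 and Rowing Bootcamp overlap.
Cardio 30 starts after Stretch 45 ends.
Cardio 30 starts after Rowing Bootcamp ends.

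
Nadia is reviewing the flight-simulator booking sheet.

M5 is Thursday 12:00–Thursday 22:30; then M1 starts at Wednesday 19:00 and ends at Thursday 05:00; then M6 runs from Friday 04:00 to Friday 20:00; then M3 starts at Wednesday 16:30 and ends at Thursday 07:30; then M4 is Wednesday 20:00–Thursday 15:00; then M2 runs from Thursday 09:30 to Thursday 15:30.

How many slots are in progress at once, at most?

Sweep the timeline, counting +1 at each start and −1 at each end (ends before starts at a tie):
Wednesday 16:30 start M3 → 1
Wednesday 19:00 start M1 → 2
Wednesday 20:00 start M4 → 3
Thursday 05:00 end M1 → 2
Thursday 07:30 end M3 → 1
Thursday 09:30 start M2 → 2
Thursday 12:00 start M5 → 3
Thursday 15:00 end M4 → 2
Thursday 15:30 end M2 → 1
Thursday 22:30 end M5 → 0
Friday 04:00 start M6 → 1
Friday 20:00 end M6 → 0
Peak is 3, at Wednesday 20:00 (M1, M3, M4).

3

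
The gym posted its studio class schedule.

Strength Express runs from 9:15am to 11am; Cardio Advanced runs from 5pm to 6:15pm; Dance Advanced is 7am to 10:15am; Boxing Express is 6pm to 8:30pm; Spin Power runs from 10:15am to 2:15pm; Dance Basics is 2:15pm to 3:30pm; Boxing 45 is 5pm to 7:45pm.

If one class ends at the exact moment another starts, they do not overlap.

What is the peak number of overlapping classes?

3

Sort all start/end points and keep a running count:
7am start Dance Advanced → 1
9:15am start Strength Express → 2
10:15am end Dance Advanced → 1
10:15am start Spin Power → 2
11am end Strength Express → 1
2:15pm end Spin Power → 0
2:15pm start Dance Basics → 1
3:30pm end Dance Basics → 0
5pm start Boxing 45 → 1
5pm start Cardio Advanced → 2
6pm start Boxing Express → 3
6:15pm end Cardio Advanced → 2
7:45pm end Boxing 45 → 1
8:30pm end Boxing Express → 0
Peak is 3, at 6pm (Boxing 45, Boxing Express, Cardio Advanced).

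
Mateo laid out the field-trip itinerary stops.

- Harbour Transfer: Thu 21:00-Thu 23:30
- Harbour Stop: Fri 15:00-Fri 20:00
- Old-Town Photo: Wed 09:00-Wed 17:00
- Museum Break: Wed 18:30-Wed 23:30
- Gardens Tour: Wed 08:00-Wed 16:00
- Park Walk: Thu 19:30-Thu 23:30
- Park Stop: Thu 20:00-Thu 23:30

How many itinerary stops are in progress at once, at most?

3

Sort all start/end points and keep a running count:
Wed 08:00 start Gardens Tour → 1
Wed 09:00 start Old-Town Photo → 2
Wed 16:00 end Gardens Tour → 1
Wed 17:00 end Old-Town Photo → 0
Wed 18:30 start Museum Break → 1
Wed 23:30 end Museum Break → 0
Thu 19:30 start Park Walk → 1
Thu 20:00 start Park Stop → 2
Thu 21:00 start Harbour Transfer → 3
Thu 23:30 end Harbour Transfer → 2
Thu 23:30 end Park Stop → 1
Thu 23:30 end Park Walk → 0
Fri 15:00 start Harbour Stop → 1
Fri 20:00 end Harbour Stop → 0
Peak is 3, at Thu 21:00 (Harbour Transfer, Park Stop, Park Walk).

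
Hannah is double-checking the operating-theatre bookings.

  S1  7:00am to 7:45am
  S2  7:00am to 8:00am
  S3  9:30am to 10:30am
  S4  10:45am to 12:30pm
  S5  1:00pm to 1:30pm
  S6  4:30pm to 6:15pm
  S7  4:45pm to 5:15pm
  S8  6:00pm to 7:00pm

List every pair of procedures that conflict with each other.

S1 & S2, S6 & S7, S6 & S8

Check each pair: they overlap iff neither finishes before the other starts.
Sorted by start: S1, S2, S3, S4, S5, S6, S7, S8.
S2 starts before S1 ends → S1 and S2 overlap.
S3 starts after S1 ends — done with S1.
S3 starts after S2 ends — done with S2.
S4 starts after S3 ends — done with S3.
S5 starts after S4 ends — done with S4.
S6 starts after S5 ends — done with S5.
S7 starts before S6 ends → S6 and S7 overlap.
S8 starts before S6 ends → S6 and S8 overlap.
S8 starts after S7 ends.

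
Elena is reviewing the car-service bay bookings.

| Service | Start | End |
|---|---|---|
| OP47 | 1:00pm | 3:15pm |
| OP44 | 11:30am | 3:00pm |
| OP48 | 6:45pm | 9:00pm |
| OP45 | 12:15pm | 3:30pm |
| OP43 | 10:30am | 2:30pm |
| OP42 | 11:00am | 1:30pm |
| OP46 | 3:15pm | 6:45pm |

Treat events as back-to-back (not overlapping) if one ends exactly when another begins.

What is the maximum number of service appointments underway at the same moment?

Walk through starts and ends in time order (an end at T is processed before a start at T):
10:30am start OP43 → 1
11:00am start OP42 → 2
11:30am start OP44 → 3
12:15pm start OP45 → 4
1:00pm start OP47 → 5
1:30pm end OP42 → 4
2:30pm end OP43 → 3
3:00pm end OP44 → 2
3:15pm end OP47 → 1
3:15pm start OP46 → 2
3:30pm end OP45 → 1
6:45pm end OP46 → 0
6:45pm start OP48 → 1
9:00pm end OP48 → 0
Peak is 5, at 1:00pm (OP42, OP43, OP44, OP45, OP47).

5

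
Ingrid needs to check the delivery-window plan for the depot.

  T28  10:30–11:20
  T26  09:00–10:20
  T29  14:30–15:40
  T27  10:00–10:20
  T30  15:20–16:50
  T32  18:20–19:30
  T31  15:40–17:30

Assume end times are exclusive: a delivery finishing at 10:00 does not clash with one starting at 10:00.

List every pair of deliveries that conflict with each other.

Two intervals overlap when each starts before the other ends.
Sorted by start: T26, T27, T28, T29, T30, T31, T32.
T27 starts before T26 ends → T26 and T27 overlap.
T28 starts after T26 ends, so nothing later overlaps T26 either.
T28 starts after T27 ends, so nothing later overlaps T27 either.
T29 starts after T28 ends, so nothing later overlaps T28 either.
T30 starts before T29 ends → T29 and T30 overlap.
T31 starts exactly when T29 ends (back-to-back, no overlap), so nothing later overlaps T29 either.
T31 starts before T30 ends → T30 and T31 overlap.
T32 starts after T30 ends.
T32 starts after T31 ends.

T26 & T27, T29 & T30, T30 & T31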